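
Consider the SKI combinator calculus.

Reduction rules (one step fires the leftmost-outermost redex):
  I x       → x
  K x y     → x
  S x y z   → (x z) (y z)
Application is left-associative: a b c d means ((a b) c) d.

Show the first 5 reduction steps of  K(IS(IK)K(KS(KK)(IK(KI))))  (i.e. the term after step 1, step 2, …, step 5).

  start: K(IS(IK)K(KS(KK)(IK(KI))))
  step 1: K(S(IK)K(KS(KK)(IK(KI))))
  step 2: K(IK(KS(KK)(IK(KI)))(K(KS(KK)(IK(KI)))))
  step 3: K(K(KS(KK)(IK(KI)))(K(KS(KK)(IK(KI)))))
  step 4: K(KS(KK)(IK(KI)))
  step 5: K(S(IK(KI)))

Answer: after 5 steps: K(S(IK(KI)))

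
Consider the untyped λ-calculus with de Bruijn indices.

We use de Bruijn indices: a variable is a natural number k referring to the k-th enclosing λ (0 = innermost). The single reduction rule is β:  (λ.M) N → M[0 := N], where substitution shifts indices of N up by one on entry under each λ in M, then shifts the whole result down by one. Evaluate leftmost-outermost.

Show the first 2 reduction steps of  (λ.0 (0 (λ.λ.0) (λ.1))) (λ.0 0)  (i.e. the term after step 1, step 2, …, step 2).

  start: (λ.0 (0 (λ.λ.0) (λ.1))) (λ.0 0)
  →1  (λ.0 0) ((λ.0 0) (λ.λ.0) (λ.λ.0 0))
  →2  (λ.0 0) (λ.λ.0) (λ.λ.0 0) ((λ.0 0) (λ.λ.0) (λ.λ.0 0))

Answer: after 2 steps: (λ.0 0) (λ.λ.0) (λ.λ.0 0) ((λ.0 0) (λ.λ.0) (λ.λ.0 0))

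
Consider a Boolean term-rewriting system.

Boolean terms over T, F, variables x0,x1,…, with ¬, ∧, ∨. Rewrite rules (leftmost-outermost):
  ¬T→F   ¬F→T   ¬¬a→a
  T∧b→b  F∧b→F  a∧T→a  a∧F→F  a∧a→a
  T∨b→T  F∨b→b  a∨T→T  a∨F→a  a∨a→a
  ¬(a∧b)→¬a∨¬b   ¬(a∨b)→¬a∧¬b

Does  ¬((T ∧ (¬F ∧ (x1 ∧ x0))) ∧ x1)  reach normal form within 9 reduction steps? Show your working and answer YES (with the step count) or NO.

Answer: YES — reaches normal form (¬x1 ∨ ¬x0) ∨ ¬x1 in 8 ≤ 9 steps

Working:
  start: ¬((T ∧ (¬F ∧ (x1 ∧ x0))) ∧ x1)
  [1] ¬(T ∧ (¬F ∧ (x1 ∧ x0))) ∨ ¬x1
  [2] (¬T ∨ ¬(¬F ∧ (x1 ∧ x0))) ∨ ¬x1
  [3] (F ∨ ¬(¬F ∧ (x1 ∧ x0))) ∨ ¬x1
  [4] ¬(¬F ∧ (x1 ∧ x0)) ∨ ¬x1
  [5] (¬¬F ∨ ¬(x1 ∧ x0)) ∨ ¬x1
  [6] (F ∨ ¬(x1 ∧ x0)) ∨ ¬x1
  [7] ¬(x1 ∧ x0) ∨ ¬x1
  [8] (¬x1 ∨ ¬x0) ∨ ¬x1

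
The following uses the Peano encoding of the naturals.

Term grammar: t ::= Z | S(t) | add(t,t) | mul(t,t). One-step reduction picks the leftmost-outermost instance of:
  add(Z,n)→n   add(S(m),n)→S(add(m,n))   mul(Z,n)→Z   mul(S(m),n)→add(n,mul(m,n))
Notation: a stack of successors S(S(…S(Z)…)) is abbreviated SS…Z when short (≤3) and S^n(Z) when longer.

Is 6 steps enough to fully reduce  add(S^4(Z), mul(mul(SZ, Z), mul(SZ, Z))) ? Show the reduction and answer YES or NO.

Answer: NO — after 6 steps the term is S(S(S(S(mul(add(Z, mul(Z, Z)), mul(SZ, Z)))))), not yet normal

Working:
  start: add(S^4(Z), mul(mul(SZ, Z), mul(SZ, Z)))
  [1] S(add(SSSZ, mul(mul(SZ, Z), mul(SZ, Z))))
  [2] S(S(add(SSZ, mul(mul(SZ, Z), mul(SZ, Z)))))
  [3] S(S(S(add(SZ, mul(mul(SZ, Z), mul(SZ, Z))))))
  [4] S(S(S(S(add(Z, mul(mul(SZ, Z), mul(SZ, Z)))))))
  [5] S(S(S(S(mul(mul(SZ, Z), mul(SZ, Z))))))
  [6] S(S(S(S(mul(add(Z, mul(Z, Z)), mul(SZ, Z))))))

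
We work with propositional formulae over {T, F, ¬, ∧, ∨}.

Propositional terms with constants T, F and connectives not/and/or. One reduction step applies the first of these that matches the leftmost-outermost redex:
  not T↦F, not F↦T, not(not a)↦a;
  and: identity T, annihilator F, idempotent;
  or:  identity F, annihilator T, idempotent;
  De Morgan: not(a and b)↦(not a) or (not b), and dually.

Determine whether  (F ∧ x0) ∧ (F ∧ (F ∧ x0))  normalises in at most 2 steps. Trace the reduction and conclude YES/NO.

  start: (F ∧ x0) ∧ (F ∧ (F ∧ x0))
  step 1: F ∧ (F ∧ (F ∧ x0))
  step 2: F

Answer: YES — reaches normal form F in 2 ≤ 2 steps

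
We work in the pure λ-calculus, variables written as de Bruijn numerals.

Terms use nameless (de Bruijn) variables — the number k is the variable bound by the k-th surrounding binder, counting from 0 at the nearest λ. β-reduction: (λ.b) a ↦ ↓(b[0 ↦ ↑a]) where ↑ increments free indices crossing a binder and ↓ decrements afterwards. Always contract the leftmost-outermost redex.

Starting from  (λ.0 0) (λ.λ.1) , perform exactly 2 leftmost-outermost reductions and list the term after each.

Answer: after 2 steps: λ.λ.λ.1

Working:
  start: (λ.0 0) (λ.λ.1)
  →1  (λ.λ.1) (λ.λ.1)
  →2  λ.λ.λ.1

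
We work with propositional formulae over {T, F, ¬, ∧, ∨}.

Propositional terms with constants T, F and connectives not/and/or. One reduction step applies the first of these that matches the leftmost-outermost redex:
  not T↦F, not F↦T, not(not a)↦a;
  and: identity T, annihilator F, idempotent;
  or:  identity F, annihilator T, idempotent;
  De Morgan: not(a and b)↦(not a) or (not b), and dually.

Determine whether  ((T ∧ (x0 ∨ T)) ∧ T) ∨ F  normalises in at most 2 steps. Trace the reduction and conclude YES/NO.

Answer: NO — after 2 steps the term is T ∧ (x0 ∨ T), not yet normal

Derivation:
  start: ((T ∧ (x0 ∨ T)) ∧ T) ∨ F
  step 1: (T ∧ (x0 ∨ T)) ∧ T
  step 2: T ∧ (x0 ∨ T)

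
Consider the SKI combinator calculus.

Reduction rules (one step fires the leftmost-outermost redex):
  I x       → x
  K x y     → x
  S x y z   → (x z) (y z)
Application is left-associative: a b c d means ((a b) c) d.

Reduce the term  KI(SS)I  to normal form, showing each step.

  start: KI(SS)I
  →1  II
  →2  I

Answer: normal form = I  (in 2 steps)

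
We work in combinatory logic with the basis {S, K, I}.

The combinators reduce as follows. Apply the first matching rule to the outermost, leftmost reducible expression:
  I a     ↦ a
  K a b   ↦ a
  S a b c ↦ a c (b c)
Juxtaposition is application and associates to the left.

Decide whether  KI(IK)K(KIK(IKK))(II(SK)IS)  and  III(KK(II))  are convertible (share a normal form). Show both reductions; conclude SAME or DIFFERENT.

Term A:
  start: KI(IK)K(KIK(IKK))(II(SK)IS)
  [1] IK(KIK(IKK))(II(SK)IS)
  [2] K(KIK(IKK))(II(SK)IS)
  [3] KIK(IKK)
  [4] I(IKK)
  [5] IKK
  [6] KK

Term B:
  start: III(KK(II))
  [1] II(KK(II))
  [2] I(KK(II))
  [3] KK(II)
  [4] K

Answer: DIFFERENT — A ⇓ KK, B ⇓ K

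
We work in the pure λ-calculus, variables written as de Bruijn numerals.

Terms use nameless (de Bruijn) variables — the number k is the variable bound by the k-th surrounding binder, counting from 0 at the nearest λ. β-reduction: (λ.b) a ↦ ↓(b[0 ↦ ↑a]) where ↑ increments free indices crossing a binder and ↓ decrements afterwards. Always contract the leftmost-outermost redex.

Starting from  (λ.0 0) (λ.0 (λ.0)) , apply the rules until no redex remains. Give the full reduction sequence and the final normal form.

  start: (λ.0 0) (λ.0 (λ.0))
  →1  (λ.0 (λ.0)) (λ.0 (λ.0))
  →2  (λ.0 (λ.0)) (λ.0)
  →3  (λ.0) (λ.0)
  →4  λ.0

Answer: normal form = λ.0  (in 4 steps)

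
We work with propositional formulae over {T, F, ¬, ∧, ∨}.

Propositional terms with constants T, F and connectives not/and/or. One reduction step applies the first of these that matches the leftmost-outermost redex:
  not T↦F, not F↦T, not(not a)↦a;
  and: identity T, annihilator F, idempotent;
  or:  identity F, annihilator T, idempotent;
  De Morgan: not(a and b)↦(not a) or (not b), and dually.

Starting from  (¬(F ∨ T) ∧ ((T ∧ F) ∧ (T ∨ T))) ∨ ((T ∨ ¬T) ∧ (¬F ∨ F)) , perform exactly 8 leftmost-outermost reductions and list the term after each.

Answer: after 8 steps: ¬F ∨ F

Reduction:
  start: (¬(F ∨ T) ∧ ((T ∧ F) ∧ (T ∨ T))) ∨ ((T ∨ ¬T) ∧ (¬F ∨ F))
  →1  ((¬F ∧ ¬T) ∧ ((T ∧ F) ∧ (T ∨ T))) ∨ ((T ∨ ¬T) ∧ (¬F ∨ F))
  →2  ((T ∧ ¬T) ∧ ((T ∧ F) ∧ (T ∨ T))) ∨ ((T ∨ ¬T) ∧ (¬F ∨ F))
  →3  (¬T ∧ ((T ∧ F) ∧ (T ∨ T))) ∨ ((T ∨ ¬T) ∧ (¬F ∨ F))
  →4  (F ∧ ((T ∧ F) ∧ (T ∨ T))) ∨ ((T ∨ ¬T) ∧ (¬F ∨ F))
  →5  F ∨ ((T ∨ ¬T) ∧ (¬F ∨ F))
  →6  (T ∨ ¬T) ∧ (¬F ∨ F)
  →7  T ∧ (¬F ∨ F)
  →8  ¬F ∨ F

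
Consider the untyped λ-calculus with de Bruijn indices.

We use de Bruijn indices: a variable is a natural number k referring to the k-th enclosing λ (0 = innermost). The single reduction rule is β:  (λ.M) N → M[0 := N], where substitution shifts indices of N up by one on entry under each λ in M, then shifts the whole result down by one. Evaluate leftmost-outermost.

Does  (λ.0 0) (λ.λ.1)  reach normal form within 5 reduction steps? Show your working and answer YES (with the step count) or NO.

Answer: YES — reaches normal form λ.λ.λ.1 in 2 ≤ 5 steps

Reduction:
  start: (λ.0 0) (λ.λ.1)
  →1  (λ.λ.1) (λ.λ.1)
  →2  λ.λ.λ.1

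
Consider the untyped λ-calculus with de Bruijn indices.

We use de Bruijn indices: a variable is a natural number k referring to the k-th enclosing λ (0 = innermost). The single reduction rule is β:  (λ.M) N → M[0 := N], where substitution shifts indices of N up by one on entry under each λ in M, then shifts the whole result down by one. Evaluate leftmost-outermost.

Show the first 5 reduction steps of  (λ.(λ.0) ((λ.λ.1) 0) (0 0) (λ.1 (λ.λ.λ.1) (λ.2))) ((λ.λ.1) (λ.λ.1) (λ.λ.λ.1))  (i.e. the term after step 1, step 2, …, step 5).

  start: (λ.(λ.0) ((λ.λ.1) 0) (0 0) (λ.1 (λ.λ.λ.1) (λ.2))) ((λ.λ.1) (λ.λ.1) (λ.λ.λ.1))
  step 1: (λ.0) ((λ.λ.1) ((λ.λ.1) (λ.λ.1) (λ.λ.λ.1))) ((λ.λ.1) (λ.λ.1) (λ.λ.λ.1) ((λ.λ.1) (λ.λ.1) (λ.λ.λ.1))) (λ.(λ.λ.1) (λ.λ.1) (λ.λ.λ.1) (λ.λ.λ.1) (λ.(λ.λ.1) (λ.λ.1) (λ.λ.λ.1)))
  step 2: (λ.λ.1) ((λ.λ.1) (λ.λ.1) (λ.λ.λ.1)) ((λ.λ.1) (λ.λ.1) (λ.λ.λ.1) ((λ.λ.1) (λ.λ.1) (λ.λ.λ.1))) (λ.(λ.λ.1) (λ.λ.1) (λ.λ.λ.1) (λ.λ.λ.1) (λ.(λ.λ.1) (λ.λ.1) (λ.λ.λ.1)))
  step 3: (λ.(λ.λ.1) (λ.λ.1) (λ.λ.λ.1)) ((λ.λ.1) (λ.λ.1) (λ.λ.λ.1) ((λ.λ.1) (λ.λ.1) (λ.λ.λ.1))) (λ.(λ.λ.1) (λ.λ.1) (λ.λ.λ.1) (λ.λ.λ.1) (λ.(λ.λ.1) (λ.λ.1) (λ.λ.λ.1)))
  step 4: (λ.λ.1) (λ.λ.1) (λ.λ.λ.1) (λ.(λ.λ.1) (λ.λ.1) (λ.λ.λ.1) (λ.λ.λ.1) (λ.(λ.λ.1) (λ.λ.1) (λ.λ.λ.1)))
  step 5: (λ.λ.λ.1) (λ.λ.λ.1) (λ.(λ.λ.1) (λ.λ.1) (λ.λ.λ.1) (λ.λ.λ.1) (λ.(λ.λ.1) (λ.λ.1) (λ.λ.λ.1)))

Answer: after 5 steps: (λ.λ.λ.1) (λ.λ.λ.1) (λ.(λ.λ.1) (λ.λ.1) (λ.λ.λ.1) (λ.λ.λ.1) (λ.(λ.λ.1) (λ.λ.1) (λ.λ.λ.1)))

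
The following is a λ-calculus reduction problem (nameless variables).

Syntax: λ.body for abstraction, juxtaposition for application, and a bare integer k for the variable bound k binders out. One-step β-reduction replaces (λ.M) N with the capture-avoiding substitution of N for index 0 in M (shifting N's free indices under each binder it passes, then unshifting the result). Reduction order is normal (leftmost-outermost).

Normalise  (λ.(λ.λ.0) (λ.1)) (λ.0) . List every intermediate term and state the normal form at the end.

Answer: normal form = λ.0  (in 2 steps)

Reduction:
  start: (λ.(λ.λ.0) (λ.1)) (λ.0)
  →1  (λ.λ.0) (λ.λ.0)
  →2  λ.0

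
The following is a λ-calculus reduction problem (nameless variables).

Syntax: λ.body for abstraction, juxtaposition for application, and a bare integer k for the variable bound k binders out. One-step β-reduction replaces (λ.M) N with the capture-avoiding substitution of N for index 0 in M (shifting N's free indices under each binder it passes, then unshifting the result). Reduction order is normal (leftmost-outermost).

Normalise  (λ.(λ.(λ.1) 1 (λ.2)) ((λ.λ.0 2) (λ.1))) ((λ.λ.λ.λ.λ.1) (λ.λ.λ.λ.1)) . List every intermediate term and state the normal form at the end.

Answer: normal form = λ.λ.λ.λ.1  (in 7 steps)

Reduction:
  start: (λ.(λ.(λ.1) 1 (λ.2)) ((λ.λ.0 2) (λ.1))) ((λ.λ.λ.λ.λ.1) (λ.λ.λ.λ.1))
  →1  (λ.(λ.1) ((λ.λ.λ.λ.λ.1) (λ.λ.λ.λ.1)) (λ.(λ.λ.λ.λ.λ.1) (λ.λ.λ.λ.1))) ((λ.λ.0 ((λ.λ.λ.λ.λ.1) (λ.λ.λ.λ.1))) (λ.(λ.λ.λ.λ.λ.1) (λ.λ.λ.λ.1)))
  →2  (λ.(λ.λ.0 ((λ.λ.λ.λ.λ.1) (λ.λ.λ.λ.1))) (λ.(λ.λ.λ.λ.λ.1) (λ.λ.λ.λ.1))) ((λ.λ.λ.λ.λ.1) (λ.λ.λ.λ.1)) (λ.(λ.λ.λ.λ.λ.1) (λ.λ.λ.λ.1))
  →3  (λ.λ.0 ((λ.λ.λ.λ.λ.1) (λ.λ.λ.λ.1))) (λ.(λ.λ.λ.λ.λ.1) (λ.λ.λ.λ.1)) (λ.(λ.λ.λ.λ.λ.1) (λ.λ.λ.λ.1))
  →4  (λ.0 ((λ.λ.λ.λ.λ.1) (λ.λ.λ.λ.1))) (λ.(λ.λ.λ.λ.λ.1) (λ.λ.λ.λ.1))
  →5  (λ.(λ.λ.λ.λ.λ.1) (λ.λ.λ.λ.1)) ((λ.λ.λ.λ.λ.1) (λ.λ.λ.λ.1))
  →6  (λ.λ.λ.λ.λ.1) (λ.λ.λ.λ.1)
  →7  λ.λ.λ.λ.1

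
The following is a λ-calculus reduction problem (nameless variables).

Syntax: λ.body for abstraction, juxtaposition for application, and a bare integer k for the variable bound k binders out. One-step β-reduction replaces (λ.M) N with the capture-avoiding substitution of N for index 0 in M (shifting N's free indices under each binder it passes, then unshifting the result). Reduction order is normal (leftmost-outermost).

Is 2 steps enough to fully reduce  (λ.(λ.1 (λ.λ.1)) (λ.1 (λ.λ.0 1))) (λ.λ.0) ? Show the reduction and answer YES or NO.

  start: (λ.(λ.1 (λ.λ.1)) (λ.1 (λ.λ.0 1))) (λ.λ.0)
  [1] (λ.(λ.λ.0) (λ.λ.1)) (λ.(λ.λ.0) (λ.λ.0 1))
  [2] (λ.λ.0) (λ.λ.1)

Answer: NO — after 2 steps the term is (λ.λ.0) (λ.λ.1), not yet normal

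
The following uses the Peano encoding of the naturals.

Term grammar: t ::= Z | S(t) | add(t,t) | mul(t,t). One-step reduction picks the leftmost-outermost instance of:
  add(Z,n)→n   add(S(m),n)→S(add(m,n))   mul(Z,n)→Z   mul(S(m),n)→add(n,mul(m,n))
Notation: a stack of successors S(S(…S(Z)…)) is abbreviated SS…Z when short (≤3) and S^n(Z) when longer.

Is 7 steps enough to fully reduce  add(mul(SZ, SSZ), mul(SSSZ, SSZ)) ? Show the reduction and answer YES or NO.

  start: add(mul(SZ, SSZ), mul(SSSZ, SSZ))
  step 1: add(add(SSZ, mul(Z, SSZ)), mul(SSSZ, SSZ))
  step 2: add(S(add(SZ, mul(Z, SSZ))), mul(SSSZ, SSZ))
  step 3: S(add(add(SZ, mul(Z, SSZ)), mul(SSSZ, SSZ)))
  step 4: S(add(S(add(Z, mul(Z, SSZ))), mul(SSSZ, SSZ)))
  step 5: S(S(add(add(Z, mul(Z, SSZ)), mul(SSSZ, SSZ))))
  step 6: S(S(add(mul(Z, SSZ), mul(SSSZ, SSZ))))
  step 7: S(S(add(Z, mul(SSSZ, SSZ))))

Answer: NO — after 7 steps the term is S(S(add(Z, mul(SSSZ, SSZ)))), not yet normal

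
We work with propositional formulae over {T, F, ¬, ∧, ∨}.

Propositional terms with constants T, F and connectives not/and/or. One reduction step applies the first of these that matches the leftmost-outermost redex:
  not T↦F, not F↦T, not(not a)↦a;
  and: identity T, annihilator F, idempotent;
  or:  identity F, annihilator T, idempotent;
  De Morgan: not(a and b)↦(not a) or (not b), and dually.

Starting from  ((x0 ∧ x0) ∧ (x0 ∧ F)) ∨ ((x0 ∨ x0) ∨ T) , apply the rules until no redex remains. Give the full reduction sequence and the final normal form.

  start: ((x0 ∧ x0) ∧ (x0 ∧ F)) ∨ ((x0 ∨ x0) ∨ T)
  [1] (x0 ∧ (x0 ∧ F)) ∨ ((x0 ∨ x0) ∨ T)
  [2] (x0 ∧ F) ∨ ((x0 ∨ x0) ∨ T)
  [3] F ∨ ((x0 ∨ x0) ∨ T)
  [4] (x0 ∨ x0) ∨ T
  [5] T

Answer: normal form = T  (in 5 steps)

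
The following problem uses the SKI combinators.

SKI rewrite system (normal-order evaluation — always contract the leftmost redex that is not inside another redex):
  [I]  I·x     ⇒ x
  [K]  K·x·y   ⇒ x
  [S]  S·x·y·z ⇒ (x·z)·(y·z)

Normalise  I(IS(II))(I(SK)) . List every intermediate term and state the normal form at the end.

  start: I(IS(II))(I(SK))
  →1  IS(II)(I(SK))
  →2  S(II)(I(SK))
  →3  SI(I(SK))
  →4  SI(SK)

Answer: normal form = SI(SK)  (in 4 steps)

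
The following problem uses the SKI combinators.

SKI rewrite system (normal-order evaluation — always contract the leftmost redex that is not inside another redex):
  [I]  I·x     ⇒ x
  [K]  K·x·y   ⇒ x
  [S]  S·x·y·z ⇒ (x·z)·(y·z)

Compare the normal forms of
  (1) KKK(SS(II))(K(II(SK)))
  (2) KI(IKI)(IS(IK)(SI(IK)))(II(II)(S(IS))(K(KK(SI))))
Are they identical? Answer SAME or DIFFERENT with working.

Answer: DIFFERENT — A ⇓ SSI, B ⇓ SS(KK)

Derivation:
Term A:
  start: KKK(SS(II))(K(II(SK)))
  [1] K(SS(II))(K(II(SK)))
  [2] SS(II)
  [3] SSI

Term B:
  start: KI(IKI)(IS(IK)(SI(IK)))(II(II)(S(IS))(K(KK(SI))))
  [1] I(IS(IK)(SI(IK)))(II(II)(S(IS))(K(KK(SI))))
  [2] IS(IK)(SI(IK))(II(II)(S(IS))(K(KK(SI))))
  [3] S(IK)(SI(IK))(II(II)(S(IS))(K(KK(SI))))
  [4] IK(II(II)(S(IS))(K(KK(SI))))(SI(IK)(II(II)(S(IS))(K(KK(SI)))))
  [5] K(II(II)(S(IS))(K(KK(SI))))(SI(IK)(II(II)(S(IS))(K(KK(SI)))))
  [6] II(II)(S(IS))(K(KK(SI)))
  [7] I(II)(S(IS))(K(KK(SI)))
  [8] II(S(IS))(K(KK(SI)))
  [9] I(S(IS))(K(KK(SI)))
  [10] S(IS)(K(KK(SI)))
  [11] SS(K(KK(SI)))
  [12] SS(KK)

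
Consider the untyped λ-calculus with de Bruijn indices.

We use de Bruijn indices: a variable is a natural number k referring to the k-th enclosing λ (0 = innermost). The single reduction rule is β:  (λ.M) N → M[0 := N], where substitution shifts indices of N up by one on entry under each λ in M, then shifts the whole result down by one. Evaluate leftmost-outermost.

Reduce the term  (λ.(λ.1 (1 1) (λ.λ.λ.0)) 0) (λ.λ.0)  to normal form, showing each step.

  start: (λ.(λ.1 (1 1) (λ.λ.λ.0)) 0) (λ.λ.0)
  [1] (λ.(λ.λ.0) ((λ.λ.0) (λ.λ.0)) (λ.λ.λ.0)) (λ.λ.0)
  [2] (λ.λ.0) ((λ.λ.0) (λ.λ.0)) (λ.λ.λ.0)
  [3] (λ.0) (λ.λ.λ.0)
  [4] λ.λ.λ.0

Answer: normal form = λ.λ.λ.0  (in 4 steps)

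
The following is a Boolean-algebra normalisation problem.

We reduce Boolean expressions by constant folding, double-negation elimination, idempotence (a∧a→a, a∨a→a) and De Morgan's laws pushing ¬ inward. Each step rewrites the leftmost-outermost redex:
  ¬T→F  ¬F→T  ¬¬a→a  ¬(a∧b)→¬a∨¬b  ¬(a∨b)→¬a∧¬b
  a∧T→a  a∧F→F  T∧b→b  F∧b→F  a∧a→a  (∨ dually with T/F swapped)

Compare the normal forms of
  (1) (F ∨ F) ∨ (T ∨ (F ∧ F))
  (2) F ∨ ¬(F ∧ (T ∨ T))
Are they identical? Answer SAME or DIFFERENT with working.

Answer: SAME — A ⇓ T, B ⇓ T

Working:
Term A:
  start: (F ∨ F) ∨ (T ∨ (F ∧ F))
  step 1: F ∨ (T ∨ (F ∧ F))
  step 2: T ∨ (F ∧ F)
  step 3: T

Term B:
  start: F ∨ ¬(F ∧ (T ∨ T))
  step 1: ¬(F ∧ (T ∨ T))
  step 2: ¬F ∨ ¬(T ∨ T)
  step 3: T ∨ ¬(T ∨ T)
  step 4: T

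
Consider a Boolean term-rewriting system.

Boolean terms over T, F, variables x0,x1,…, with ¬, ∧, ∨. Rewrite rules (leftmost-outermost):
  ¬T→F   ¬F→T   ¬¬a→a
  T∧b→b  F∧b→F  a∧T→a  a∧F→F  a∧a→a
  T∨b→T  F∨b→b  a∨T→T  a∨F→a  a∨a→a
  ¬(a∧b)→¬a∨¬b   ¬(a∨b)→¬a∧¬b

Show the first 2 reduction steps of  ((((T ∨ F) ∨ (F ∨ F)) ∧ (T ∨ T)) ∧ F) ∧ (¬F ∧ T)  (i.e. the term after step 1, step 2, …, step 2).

  start: ((((T ∨ F) ∨ (F ∨ F)) ∧ (T ∨ T)) ∧ F) ∧ (¬F ∧ T)
  →1  F ∧ (¬F ∧ T)
  →2  F

Answer: after 2 steps: F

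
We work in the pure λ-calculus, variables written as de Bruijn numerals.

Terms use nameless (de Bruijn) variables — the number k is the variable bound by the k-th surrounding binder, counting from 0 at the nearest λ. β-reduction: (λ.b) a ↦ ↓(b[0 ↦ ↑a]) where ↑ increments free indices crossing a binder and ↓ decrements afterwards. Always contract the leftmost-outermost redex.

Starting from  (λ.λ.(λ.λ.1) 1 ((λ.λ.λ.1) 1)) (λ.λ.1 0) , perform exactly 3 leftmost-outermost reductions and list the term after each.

Answer: after 3 steps: λ.λ.λ.1 0

Working:
  start: (λ.λ.(λ.λ.1) 1 ((λ.λ.λ.1) 1)) (λ.λ.1 0)
  →1  λ.(λ.λ.1) (λ.λ.1 0) ((λ.λ.λ.1) (λ.λ.1 0))
  →2  λ.(λ.λ.λ.1 0) ((λ.λ.λ.1) (λ.λ.1 0))
  →3  λ.λ.λ.1 0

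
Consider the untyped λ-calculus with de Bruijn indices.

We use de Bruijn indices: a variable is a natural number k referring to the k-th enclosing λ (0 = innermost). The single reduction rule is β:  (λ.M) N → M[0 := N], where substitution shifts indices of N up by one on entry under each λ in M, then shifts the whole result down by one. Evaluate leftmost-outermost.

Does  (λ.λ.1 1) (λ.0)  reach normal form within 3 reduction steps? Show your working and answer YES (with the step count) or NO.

  start: (λ.λ.1 1) (λ.0)
  step 1: λ.(λ.0) (λ.0)
  step 2: λ.λ.0

Answer: YES — reaches normal form λ.λ.0 in 2 ≤ 3 steps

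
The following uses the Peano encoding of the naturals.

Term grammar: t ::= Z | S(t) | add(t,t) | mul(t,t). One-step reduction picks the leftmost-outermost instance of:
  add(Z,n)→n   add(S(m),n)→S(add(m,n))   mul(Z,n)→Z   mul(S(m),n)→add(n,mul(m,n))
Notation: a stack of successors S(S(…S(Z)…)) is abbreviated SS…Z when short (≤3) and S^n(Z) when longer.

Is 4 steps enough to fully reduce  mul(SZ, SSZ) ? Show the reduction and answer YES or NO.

Answer: NO — after 4 steps the term is S(S(mul(Z, SSZ))), not yet normal

Derivation:
  start: mul(SZ, SSZ)
  [1] add(SSZ, mul(Z, SSZ))
  [2] S(add(SZ, mul(Z, SSZ)))
  [3] S(S(add(Z, mul(Z, SSZ))))
  [4] S(S(mul(Z, SSZ)))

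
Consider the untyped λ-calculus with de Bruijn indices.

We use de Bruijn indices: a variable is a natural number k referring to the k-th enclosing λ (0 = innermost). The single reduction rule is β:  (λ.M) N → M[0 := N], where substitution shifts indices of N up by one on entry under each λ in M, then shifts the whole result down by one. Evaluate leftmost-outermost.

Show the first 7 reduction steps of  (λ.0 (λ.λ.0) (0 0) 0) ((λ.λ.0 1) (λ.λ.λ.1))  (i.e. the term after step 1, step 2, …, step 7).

Answer: after 7 steps: (λ.λ.0 1) (λ.λ.λ.1) (λ.λ.λ.1) ((λ.λ.0 1) (λ.λ.λ.1))

Working:
  start: (λ.0 (λ.λ.0) (0 0) 0) ((λ.λ.0 1) (λ.λ.λ.1))
  step 1: (λ.λ.0 1) (λ.λ.λ.1) (λ.λ.0) ((λ.λ.0 1) (λ.λ.λ.1) ((λ.λ.0 1) (λ.λ.λ.1))) ((λ.λ.0 1) (λ.λ.λ.1))
  step 2: (λ.0 (λ.λ.λ.1)) (λ.λ.0) ((λ.λ.0 1) (λ.λ.λ.1) ((λ.λ.0 1) (λ.λ.λ.1))) ((λ.λ.0 1) (λ.λ.λ.1))
  step 3: (λ.λ.0) (λ.λ.λ.1) ((λ.λ.0 1) (λ.λ.λ.1) ((λ.λ.0 1) (λ.λ.λ.1))) ((λ.λ.0 1) (λ.λ.λ.1))
  step 4: (λ.0) ((λ.λ.0 1) (λ.λ.λ.1) ((λ.λ.0 1) (λ.λ.λ.1))) ((λ.λ.0 1) (λ.λ.λ.1))
  step 5: (λ.λ.0 1) (λ.λ.λ.1) ((λ.λ.0 1) (λ.λ.λ.1)) ((λ.λ.0 1) (λ.λ.λ.1))
  step 6: (λ.0 (λ.λ.λ.1)) ((λ.λ.0 1) (λ.λ.λ.1)) ((λ.λ.0 1) (λ.λ.λ.1))
  step 7: (λ.λ.0 1) (λ.λ.λ.1) (λ.λ.λ.1) ((λ.λ.0 1) (λ.λ.λ.1))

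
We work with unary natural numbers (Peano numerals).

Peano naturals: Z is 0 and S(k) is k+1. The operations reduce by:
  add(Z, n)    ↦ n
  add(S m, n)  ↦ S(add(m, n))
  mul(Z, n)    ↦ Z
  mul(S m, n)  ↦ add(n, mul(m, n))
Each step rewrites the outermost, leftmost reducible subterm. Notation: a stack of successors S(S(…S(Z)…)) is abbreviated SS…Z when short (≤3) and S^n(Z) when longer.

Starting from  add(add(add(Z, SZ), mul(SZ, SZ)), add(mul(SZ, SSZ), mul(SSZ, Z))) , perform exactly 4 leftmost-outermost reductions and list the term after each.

  start: add(add(add(Z, SZ), mul(SZ, SZ)), add(mul(SZ, SSZ), mul(SSZ, Z)))
  step 1: add(add(SZ, mul(SZ, SZ)), add(mul(SZ, SSZ), mul(SSZ, Z)))
  step 2: add(S(add(Z, mul(SZ, SZ))), add(mul(SZ, SSZ), mul(SSZ, Z)))
  step 3: S(add(add(Z, mul(SZ, SZ)), add(mul(SZ, SSZ), mul(SSZ, Z))))
  step 4: S(add(mul(SZ, SZ), add(mul(SZ, SSZ), mul(SSZ, Z))))

Answer: after 4 steps: S(add(mul(SZ, SZ), add(mul(SZ, SSZ), mul(SSZ, Z))))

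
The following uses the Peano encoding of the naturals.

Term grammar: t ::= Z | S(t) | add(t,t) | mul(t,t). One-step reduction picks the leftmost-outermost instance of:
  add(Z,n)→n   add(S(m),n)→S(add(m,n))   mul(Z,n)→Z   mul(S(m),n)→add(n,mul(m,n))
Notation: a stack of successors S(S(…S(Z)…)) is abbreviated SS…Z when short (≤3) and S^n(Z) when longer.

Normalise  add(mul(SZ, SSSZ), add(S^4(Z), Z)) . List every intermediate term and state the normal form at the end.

Answer: normal form = S^7(Z)  (in 15 steps)

Working:
  start: add(mul(SZ, SSSZ), add(S^4(Z), Z))
  →1  add(add(SSSZ, mul(Z, SSSZ)), add(S^4(Z), Z))
  →2  add(S(add(SSZ, mul(Z, SSSZ))), add(S^4(Z), Z))
  →3  S(add(add(SSZ, mul(Z, SSSZ)), add(S^4(Z), Z)))
  →4  S(add(S(add(SZ, mul(Z, SSSZ))), add(S^4(Z), Z)))
  →5  S(S(add(add(SZ, mul(Z, SSSZ)), add(S^4(Z), Z))))
  →6  S(S(add(S(add(Z, mul(Z, SSSZ))), add(S^4(Z), Z))))
  →7  S(S(S(add(add(Z, mul(Z, SSSZ)), add(S^4(Z), Z)))))
  →8  S(S(S(add(mul(Z, SSSZ), add(S^4(Z), Z)))))
  →9  S(S(S(add(Z, add(S^4(Z), Z)))))
  →10  S(S(S(add(S^4(Z), Z))))
  →11  S(S(S(S(add(SSSZ, Z)))))
  →12  S(S(S(S(S(add(SSZ, Z))))))
  →13  S(S(S(S(S(S(add(SZ, Z)))))))
  →14  S(S(S(S(S(S(S(add(Z, Z))))))))
  →15  S^7(Z)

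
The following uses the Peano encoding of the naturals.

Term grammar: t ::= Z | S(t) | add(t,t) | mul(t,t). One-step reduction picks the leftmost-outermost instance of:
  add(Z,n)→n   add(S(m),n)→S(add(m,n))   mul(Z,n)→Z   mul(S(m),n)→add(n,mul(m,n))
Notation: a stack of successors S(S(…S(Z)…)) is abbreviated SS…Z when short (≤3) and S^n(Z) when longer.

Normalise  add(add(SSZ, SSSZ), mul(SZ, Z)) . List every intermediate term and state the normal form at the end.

Answer: normal form = S^5(Z)  (in 12 steps)

Reduction:
  start: add(add(SSZ, SSSZ), mul(SZ, Z))
  [1] add(S(add(SZ, SSSZ)), mul(SZ, Z))
  [2] S(add(add(SZ, SSSZ), mul(SZ, Z)))
  [3] S(add(S(add(Z, SSSZ)), mul(SZ, Z)))
  [4] S(S(add(add(Z, SSSZ), mul(SZ, Z))))
  [5] S(S(add(SSSZ, mul(SZ, Z))))
  [6] S(S(S(add(SSZ, mul(SZ, Z)))))
  [7] S(S(S(S(add(SZ, mul(SZ, Z))))))
  [8] S(S(S(S(S(add(Z, mul(SZ, Z)))))))
  [9] S(S(S(S(S(mul(SZ, Z))))))
  [10] S(S(S(S(S(add(Z, mul(Z, Z)))))))
  [11] S(S(S(S(S(mul(Z, Z))))))
  [12] S^5(Z)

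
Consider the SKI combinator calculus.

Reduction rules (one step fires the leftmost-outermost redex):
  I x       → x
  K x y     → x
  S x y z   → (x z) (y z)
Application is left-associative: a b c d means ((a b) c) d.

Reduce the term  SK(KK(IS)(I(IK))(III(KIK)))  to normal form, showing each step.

Answer: normal form = SKK  (in 4 steps)

Reduction:
  start: SK(KK(IS)(I(IK))(III(KIK)))
  step 1: SK(K(I(IK))(III(KIK)))
  step 2: SK(I(IK))
  step 3: SK(IK)
  step 4: SKK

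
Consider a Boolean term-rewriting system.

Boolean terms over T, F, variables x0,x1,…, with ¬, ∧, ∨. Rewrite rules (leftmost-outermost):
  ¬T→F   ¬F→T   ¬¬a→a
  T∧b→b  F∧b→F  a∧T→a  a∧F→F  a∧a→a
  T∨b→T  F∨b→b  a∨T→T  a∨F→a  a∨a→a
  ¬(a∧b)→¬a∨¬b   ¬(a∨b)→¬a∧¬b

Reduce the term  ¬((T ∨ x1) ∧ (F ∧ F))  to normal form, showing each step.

Answer: normal form = T  (in 8 steps)

Derivation:
  start: ¬((T ∨ x1) ∧ (F ∧ F))
  [1] ¬(T ∨ x1) ∨ ¬(F ∧ F)
  [2] (¬T ∧ ¬x1) ∨ ¬(F ∧ F)
  [3] (F ∧ ¬x1) ∨ ¬(F ∧ F)
  [4] F ∨ ¬(F ∧ F)
  [5] ¬(F ∧ F)
  [6] ¬F ∨ ¬F
  [7] ¬F
  [8] T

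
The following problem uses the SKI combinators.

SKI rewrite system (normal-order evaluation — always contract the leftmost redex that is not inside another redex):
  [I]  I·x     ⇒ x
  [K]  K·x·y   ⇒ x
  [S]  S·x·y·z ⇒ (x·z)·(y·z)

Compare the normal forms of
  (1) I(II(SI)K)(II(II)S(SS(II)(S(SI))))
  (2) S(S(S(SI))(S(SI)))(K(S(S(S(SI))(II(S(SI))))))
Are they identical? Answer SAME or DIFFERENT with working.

Answer: SAME — A ⇓ S(S(S(SI))(S(SI)))(K(S(S(S(SI))(S(SI))))), B ⇓ S(S(S(SI))(S(SI)))(K(S(S(S(SI))(S(SI)))))

Reduction:
Term A:
  start: I(II(SI)K)(II(II)S(SS(II)(S(SI))))
  →1  II(SI)K(II(II)S(SS(II)(S(SI))))
  →2  I(SI)K(II(II)S(SS(II)(S(SI))))
  →3  SIK(II(II)S(SS(II)(S(SI))))
  →4  I(II(II)S(SS(II)(S(SI))))(K(II(II)S(SS(II)(S(SI)))))
  →5  II(II)S(SS(II)(S(SI)))(K(II(II)S(SS(II)(S(SI)))))
  →6  I(II)S(SS(II)(S(SI)))(K(II(II)S(SS(II)(S(SI)))))
  →7  IIS(SS(II)(S(SI)))(K(II(II)S(SS(II)(S(SI)))))
  →8  IS(SS(II)(S(SI)))(K(II(II)S(SS(II)(S(SI)))))
  →9  S(SS(II)(S(SI)))(K(II(II)S(SS(II)(S(SI)))))
  →10  S(S(S(SI))(II(S(SI))))(K(II(II)S(SS(II)(S(SI)))))
  →11  S(S(S(SI))(I(S(SI))))(K(II(II)S(SS(II)(S(SI)))))
  →12  S(S(S(SI))(S(SI)))(K(II(II)S(SS(II)(S(SI)))))
  →13  S(S(S(SI))(S(SI)))(K(I(II)S(SS(II)(S(SI)))))
  →14  S(S(S(SI))(S(SI)))(K(IIS(SS(II)(S(SI)))))
  →15  S(S(S(SI))(S(SI)))(K(IS(SS(II)(S(SI)))))
  →16  S(S(S(SI))(S(SI)))(K(S(SS(II)(S(SI)))))
  →17  S(S(S(SI))(S(SI)))(K(S(S(S(SI))(II(S(SI))))))
  →18  S(S(S(SI))(S(SI)))(K(S(S(S(SI))(I(S(SI))))))
  →19  S(S(S(SI))(S(SI)))(K(S(S(S(SI))(S(SI)))))

Term B:
  start: S(S(S(SI))(S(SI)))(K(S(S(S(SI))(II(S(SI))))))
  →1  S(S(S(SI))(S(SI)))(K(S(S(S(SI))(I(S(SI))))))
  →2  S(S(S(SI))(S(SI)))(K(S(S(S(SI))(S(SI)))))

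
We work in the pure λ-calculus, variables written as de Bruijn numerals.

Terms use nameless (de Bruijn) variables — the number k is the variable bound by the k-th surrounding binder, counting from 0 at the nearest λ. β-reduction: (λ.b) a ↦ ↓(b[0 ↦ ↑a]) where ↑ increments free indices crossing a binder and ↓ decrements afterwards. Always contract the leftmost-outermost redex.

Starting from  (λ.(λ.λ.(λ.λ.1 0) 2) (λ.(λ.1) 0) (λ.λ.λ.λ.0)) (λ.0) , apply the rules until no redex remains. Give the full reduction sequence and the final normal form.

Answer: normal form = λ.0  (in 5 steps)

Working:
  start: (λ.(λ.λ.(λ.λ.1 0) 2) (λ.(λ.1) 0) (λ.λ.λ.λ.0)) (λ.0)
  [1] (λ.λ.(λ.λ.1 0) (λ.0)) (λ.(λ.1) 0) (λ.λ.λ.λ.0)
  [2] (λ.(λ.λ.1 0) (λ.0)) (λ.λ.λ.λ.0)
  [3] (λ.λ.1 0) (λ.0)
  [4] λ.(λ.0) 0
  [5] λ.0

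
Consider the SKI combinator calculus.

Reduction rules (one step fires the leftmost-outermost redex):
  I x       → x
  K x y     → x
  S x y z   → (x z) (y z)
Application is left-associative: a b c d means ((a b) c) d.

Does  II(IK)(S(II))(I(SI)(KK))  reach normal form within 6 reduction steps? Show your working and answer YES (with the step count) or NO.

  start: II(IK)(S(II))(I(SI)(KK))
  →1  I(IK)(S(II))(I(SI)(KK))
  →2  IK(S(II))(I(SI)(KK))
  →3  K(S(II))(I(SI)(KK))
  →4  S(II)
  →5  SI

Answer: YES — reaches normal form SI in 5 ≤ 6 steps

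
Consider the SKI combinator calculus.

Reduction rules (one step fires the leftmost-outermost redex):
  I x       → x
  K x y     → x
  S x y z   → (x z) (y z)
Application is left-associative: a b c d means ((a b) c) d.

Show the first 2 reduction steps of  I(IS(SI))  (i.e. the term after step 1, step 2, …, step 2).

Answer: after 2 steps: S(SI)

Reduction:
  start: I(IS(SI))
  →1  IS(SI)
  →2  S(SI)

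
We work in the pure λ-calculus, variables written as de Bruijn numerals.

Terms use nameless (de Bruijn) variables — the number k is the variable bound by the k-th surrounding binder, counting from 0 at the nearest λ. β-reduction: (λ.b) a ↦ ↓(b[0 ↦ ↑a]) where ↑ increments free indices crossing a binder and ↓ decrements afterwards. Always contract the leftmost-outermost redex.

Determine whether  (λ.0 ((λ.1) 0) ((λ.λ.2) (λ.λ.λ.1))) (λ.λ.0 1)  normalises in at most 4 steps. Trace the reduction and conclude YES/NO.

Answer: NO — after 4 steps the term is (λ.λ.λ.0 1) ((λ.λ.λ.0 1) (λ.λ.0 1)), not yet normal

Reduction:
  start: (λ.0 ((λ.1) 0) ((λ.λ.2) (λ.λ.λ.1))) (λ.λ.0 1)
  →1  (λ.λ.0 1) ((λ.λ.λ.0 1) (λ.λ.0 1)) ((λ.λ.λ.λ.0 1) (λ.λ.λ.1))
  →2  (λ.0 ((λ.λ.λ.0 1) (λ.λ.0 1))) ((λ.λ.λ.λ.0 1) (λ.λ.λ.1))
  →3  (λ.λ.λ.λ.0 1) (λ.λ.λ.1) ((λ.λ.λ.0 1) (λ.λ.0 1))
  →4  (λ.λ.λ.0 1) ((λ.λ.λ.0 1) (λ.λ.0 1))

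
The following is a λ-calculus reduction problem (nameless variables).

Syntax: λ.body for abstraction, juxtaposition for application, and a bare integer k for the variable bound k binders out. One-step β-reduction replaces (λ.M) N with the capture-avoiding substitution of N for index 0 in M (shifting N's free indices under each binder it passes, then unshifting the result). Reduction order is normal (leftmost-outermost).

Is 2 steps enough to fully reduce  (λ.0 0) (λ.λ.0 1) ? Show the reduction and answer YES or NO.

Answer: YES — reaches normal form λ.0 (λ.λ.0 1) in 2 ≤ 2 steps

Derivation:
  start: (λ.0 0) (λ.λ.0 1)
  →1  (λ.λ.0 1) (λ.λ.0 1)
  →2  λ.0 (λ.λ.0 1)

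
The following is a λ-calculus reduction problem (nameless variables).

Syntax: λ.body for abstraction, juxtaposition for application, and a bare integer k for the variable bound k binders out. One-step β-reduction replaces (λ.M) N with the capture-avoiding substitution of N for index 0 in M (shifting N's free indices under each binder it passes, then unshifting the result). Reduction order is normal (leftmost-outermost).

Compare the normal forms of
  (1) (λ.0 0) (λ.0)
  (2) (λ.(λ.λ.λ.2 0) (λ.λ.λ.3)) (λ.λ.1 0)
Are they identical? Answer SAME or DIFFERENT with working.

Answer: DIFFERENT — A ⇓ λ.0, B ⇓ λ.λ.λ.λ.λ.λ.1 0

Derivation:
Term A:
  start: (λ.0 0) (λ.0)
  →1  (λ.0) (λ.0)
  →2  λ.0

Term B:
  start: (λ.(λ.λ.λ.2 0) (λ.λ.λ.3)) (λ.λ.1 0)
  →1  (λ.λ.λ.2 0) (λ.λ.λ.λ.λ.1 0)
  →2  λ.λ.(λ.λ.λ.λ.λ.1 0) 0
  →3  λ.λ.λ.λ.λ.λ.1 0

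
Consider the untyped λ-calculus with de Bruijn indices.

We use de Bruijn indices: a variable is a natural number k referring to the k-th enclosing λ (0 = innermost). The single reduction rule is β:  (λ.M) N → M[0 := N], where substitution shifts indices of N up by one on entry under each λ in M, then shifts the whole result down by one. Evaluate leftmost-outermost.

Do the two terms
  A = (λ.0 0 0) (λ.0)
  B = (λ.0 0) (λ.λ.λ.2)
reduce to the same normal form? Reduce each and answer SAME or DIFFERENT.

Answer: DIFFERENT — A ⇓ λ.0, B ⇓ λ.λ.λ.λ.λ.2

Working:
Term A:
  start: (λ.0 0 0) (λ.0)
  [1] (λ.0) (λ.0) (λ.0)
  [2] (λ.0) (λ.0)
  [3] λ.0

Term B:
  start: (λ.0 0) (λ.λ.λ.2)
  [1] (λ.λ.λ.2) (λ.λ.λ.2)
  [2] λ.λ.λ.λ.λ.2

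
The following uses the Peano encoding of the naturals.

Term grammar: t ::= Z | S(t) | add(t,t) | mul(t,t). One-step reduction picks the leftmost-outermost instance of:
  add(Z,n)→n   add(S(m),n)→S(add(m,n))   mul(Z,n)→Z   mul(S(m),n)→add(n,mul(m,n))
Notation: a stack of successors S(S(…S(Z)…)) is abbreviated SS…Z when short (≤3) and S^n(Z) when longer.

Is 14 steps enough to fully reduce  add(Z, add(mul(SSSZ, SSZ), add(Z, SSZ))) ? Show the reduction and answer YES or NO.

  start: add(Z, add(mul(SSSZ, SSZ), add(Z, SSZ)))
  →1  add(mul(SSSZ, SSZ), add(Z, SSZ))
  →2  add(add(SSZ, mul(SSZ, SSZ)), add(Z, SSZ))
  →3  add(S(add(SZ, mul(SSZ, SSZ))), add(Z, SSZ))
  →4  S(add(add(SZ, mul(SSZ, SSZ)), add(Z, SSZ)))
  →5  S(add(S(add(Z, mul(SSZ, SSZ))), add(Z, SSZ)))
  →6  S(S(add(add(Z, mul(SSZ, SSZ)), add(Z, SSZ))))
  →7  S(S(add(mul(SSZ, SSZ), add(Z, SSZ))))
  →8  S(S(add(add(SSZ, mul(SZ, SSZ)), add(Z, SSZ))))
  →9  S(S(add(S(add(SZ, mul(SZ, SSZ))), add(Z, SSZ))))
  →10  S(S(S(add(add(SZ, mul(SZ, SSZ)), add(Z, SSZ)))))
  →11  S(S(S(add(S(add(Z, mul(SZ, SSZ))), add(Z, SSZ)))))
  →12  S(S(S(S(add(add(Z, mul(SZ, SSZ)), add(Z, SSZ))))))
  →13  S(S(S(S(add(mul(SZ, SSZ), add(Z, SSZ))))))
  →14  S(S(S(S(add(add(SSZ, mul(Z, SSZ)), add(Z, SSZ))))))

Answer: NO — after 14 steps the term is S(S(S(S(add(add(SSZ, mul(Z, SSZ)), add(Z, SSZ)))))), not yet normal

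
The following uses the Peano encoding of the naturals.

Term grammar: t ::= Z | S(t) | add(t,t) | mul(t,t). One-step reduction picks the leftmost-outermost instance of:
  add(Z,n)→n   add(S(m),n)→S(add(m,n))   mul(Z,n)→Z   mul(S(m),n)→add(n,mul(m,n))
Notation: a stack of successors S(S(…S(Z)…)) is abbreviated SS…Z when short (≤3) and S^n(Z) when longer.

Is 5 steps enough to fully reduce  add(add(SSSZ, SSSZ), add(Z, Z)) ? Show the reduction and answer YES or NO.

  start: add(add(SSSZ, SSSZ), add(Z, Z))
  [1] add(S(add(SSZ, SSSZ)), add(Z, Z))
  [2] S(add(add(SSZ, SSSZ), add(Z, Z)))
  [3] S(add(S(add(SZ, SSSZ)), add(Z, Z)))
  [4] S(S(add(add(SZ, SSSZ), add(Z, Z))))
  [5] S(S(add(S(add(Z, SSSZ)), add(Z, Z))))

Answer: NO — after 5 steps the term is S(S(add(S(add(Z, SSSZ)), add(Z, Z)))), not yet normal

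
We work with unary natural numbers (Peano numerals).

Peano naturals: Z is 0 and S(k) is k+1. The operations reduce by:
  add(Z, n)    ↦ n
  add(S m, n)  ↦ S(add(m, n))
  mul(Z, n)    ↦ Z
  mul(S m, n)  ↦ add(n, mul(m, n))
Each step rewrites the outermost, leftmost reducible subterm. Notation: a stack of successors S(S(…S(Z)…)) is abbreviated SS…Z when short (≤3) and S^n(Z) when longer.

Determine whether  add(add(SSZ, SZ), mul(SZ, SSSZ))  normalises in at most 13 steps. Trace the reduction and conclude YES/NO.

Answer: YES — reaches normal form S^6(Z) in 13 ≤ 13 steps

Working:
  start: add(add(SSZ, SZ), mul(SZ, SSSZ))
  [1] add(S(add(SZ, SZ)), mul(SZ, SSSZ))
  [2] S(add(add(SZ, SZ), mul(SZ, SSSZ)))
  [3] S(add(S(add(Z, SZ)), mul(SZ, SSSZ)))
  [4] S(S(add(add(Z, SZ), mul(SZ, SSSZ))))
  [5] S(S(add(SZ, mul(SZ, SSSZ))))
  [6] S(S(S(add(Z, mul(SZ, SSSZ)))))
  [7] S(S(S(mul(SZ, SSSZ))))
  [8] S(S(S(add(SSSZ, mul(Z, SSSZ)))))
  [9] S(S(S(S(add(SSZ, mul(Z, SSSZ))))))
  [10] S(S(S(S(S(add(SZ, mul(Z, SSSZ)))))))
  [11] S(S(S(S(S(S(add(Z, mul(Z, SSSZ))))))))
  [12] S(S(S(S(S(S(mul(Z, SSSZ)))))))
  [13] S^6(Z)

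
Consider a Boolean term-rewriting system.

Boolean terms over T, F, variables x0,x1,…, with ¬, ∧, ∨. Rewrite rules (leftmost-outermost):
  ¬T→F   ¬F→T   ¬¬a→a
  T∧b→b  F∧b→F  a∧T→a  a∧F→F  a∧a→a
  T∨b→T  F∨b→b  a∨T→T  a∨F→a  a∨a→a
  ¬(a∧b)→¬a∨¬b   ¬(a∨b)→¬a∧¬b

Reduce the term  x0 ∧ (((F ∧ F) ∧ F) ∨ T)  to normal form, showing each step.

  start: x0 ∧ (((F ∧ F) ∧ F) ∨ T)
  →1  x0 ∧ T
  →2  x0

Answer: normal form = x0  (in 2 steps)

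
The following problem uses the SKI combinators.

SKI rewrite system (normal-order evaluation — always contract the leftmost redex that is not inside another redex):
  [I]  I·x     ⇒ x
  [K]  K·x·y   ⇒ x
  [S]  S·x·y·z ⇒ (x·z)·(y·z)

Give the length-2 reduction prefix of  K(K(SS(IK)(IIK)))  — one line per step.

Answer: after 2 steps: K(K(S(IK)(IK(IIK))))

Reduction:
  start: K(K(SS(IK)(IIK)))
  step 1: K(K(S(IIK)(IK(IIK))))
  step 2: K(K(S(IK)(IK(IIK))))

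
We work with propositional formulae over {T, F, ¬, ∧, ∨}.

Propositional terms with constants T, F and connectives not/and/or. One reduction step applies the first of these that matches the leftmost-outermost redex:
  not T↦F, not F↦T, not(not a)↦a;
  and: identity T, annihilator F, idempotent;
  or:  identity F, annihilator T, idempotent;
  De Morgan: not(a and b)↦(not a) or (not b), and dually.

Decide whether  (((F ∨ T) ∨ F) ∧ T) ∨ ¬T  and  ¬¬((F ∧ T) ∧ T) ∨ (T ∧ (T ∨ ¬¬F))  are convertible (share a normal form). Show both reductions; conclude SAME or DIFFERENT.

Term A:
  start: (((F ∨ T) ∨ F) ∧ T) ∨ ¬T
  →1  ((F ∨ T) ∨ F) ∨ ¬T
  →2  (F ∨ T) ∨ ¬T
  →3  T ∨ ¬T
  →4  T

Term B:
  start: ¬¬((F ∧ T) ∧ T) ∨ (T ∧ (T ∨ ¬¬F))
  →1  ((F ∧ T) ∧ T) ∨ (T ∧ (T ∨ ¬¬F))
  →2  (F ∧ T) ∨ (T ∧ (T ∨ ¬¬F))
  →3  F ∨ (T ∧ (T ∨ ¬¬F))
  →4  T ∧ (T ∨ ¬¬F)
  →5  T ∨ ¬¬F
  →6  T

Answer: SAME — A ⇓ T, B ⇓ T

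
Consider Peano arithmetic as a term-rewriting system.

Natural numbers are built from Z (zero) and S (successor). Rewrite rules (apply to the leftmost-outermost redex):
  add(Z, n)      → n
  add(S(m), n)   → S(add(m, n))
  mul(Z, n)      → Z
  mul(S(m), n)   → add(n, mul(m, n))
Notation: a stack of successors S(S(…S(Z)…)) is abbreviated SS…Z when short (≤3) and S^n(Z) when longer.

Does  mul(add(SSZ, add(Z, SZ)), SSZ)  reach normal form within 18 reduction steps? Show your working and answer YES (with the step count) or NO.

Answer: YES — reaches normal form S^6(Z) in 17 ≤ 18 steps

Working:
  start: mul(add(SSZ, add(Z, SZ)), SSZ)
  →1  mul(S(add(SZ, add(Z, SZ))), SSZ)
  →2  add(SSZ, mul(add(SZ, add(Z, SZ)), SSZ))
  →3  S(add(SZ, mul(add(SZ, add(Z, SZ)), SSZ)))
  →4  S(S(add(Z, mul(add(SZ, add(Z, SZ)), SSZ))))
  →5  S(S(mul(add(SZ, add(Z, SZ)), SSZ)))
  →6  S(S(mul(S(add(Z, add(Z, SZ))), SSZ)))
  →7  S(S(add(SSZ, mul(add(Z, add(Z, SZ)), SSZ))))
  →8  S(S(S(add(SZ, mul(add(Z, add(Z, SZ)), SSZ)))))
  →9  S(S(S(S(add(Z, mul(add(Z, add(Z, SZ)), SSZ))))))
  →10  S(S(S(S(mul(add(Z, add(Z, SZ)), SSZ)))))
  →11  S(S(S(S(mul(add(Z, SZ), SSZ)))))
  →12  S(S(S(S(mul(SZ, SSZ)))))
  →13  S(S(S(S(add(SSZ, mul(Z, SSZ))))))
  →14  S(S(S(S(S(add(SZ, mul(Z, SSZ)))))))
  →15  S(S(S(S(S(S(add(Z, mul(Z, SSZ))))))))
  →16  S(S(S(S(S(S(mul(Z, SSZ)))))))
  →17  S^6(Z)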